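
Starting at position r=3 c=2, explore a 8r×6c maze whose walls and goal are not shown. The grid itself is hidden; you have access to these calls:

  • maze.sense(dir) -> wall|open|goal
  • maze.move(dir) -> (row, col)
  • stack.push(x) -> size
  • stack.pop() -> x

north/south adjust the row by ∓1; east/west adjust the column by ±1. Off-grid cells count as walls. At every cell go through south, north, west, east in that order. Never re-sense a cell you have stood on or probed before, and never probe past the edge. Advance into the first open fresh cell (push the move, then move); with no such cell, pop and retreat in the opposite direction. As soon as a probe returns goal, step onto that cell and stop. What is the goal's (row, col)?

! maze.sense(south) ~> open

! stack.push(south) ~> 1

! maze.move(south) ~> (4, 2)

! maze.sense(south) ~> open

! stack.push(south) ~> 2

! maze.move(south) ~> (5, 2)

! maze.sense(south) ~> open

! stack.push(south) ~> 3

! maze.move(south) ~> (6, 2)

! maze.sense(south) ~> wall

! maze.sense(west) ~> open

! stack.push(west) ~> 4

! maze.move(west) ~> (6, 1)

! maze.sense(south) ~> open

! stack.push(south) ~> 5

! maze.move(south) ~> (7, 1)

! maze.sense(west) ~> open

! stack.push(west) ~> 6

! maze.move(west) ~> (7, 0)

! maze.sense(north) ~> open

! stack.push(north) ~> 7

! maze.move(north) ~> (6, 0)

! maze.sense(north) ~> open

! stack.push(north) ~> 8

! maze.move(north) ~> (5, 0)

! maze.sense(north) ~> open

! stack.push(north) ~> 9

! maze.move(north) ~> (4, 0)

! maze.sense(north) ~> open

! stack.push(north) ~> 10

! maze.move(north) ~> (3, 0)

! maze.sense(north) ~> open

! stack.push(north) ~> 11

! maze.move(north) ~> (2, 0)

! maze.sense(north) ~> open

! stack.push(north) ~> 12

! maze.move(north) ~> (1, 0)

! maze.sense(north) ~> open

! stack.push(north) ~> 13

! maze.move(north) ~> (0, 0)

! maze.sense(east) ~> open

! stack.push(east) ~> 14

! maze.move(east) ~> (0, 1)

! maze.sense(south) ~> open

! stack.push(south) ~> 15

! maze.move(south) ~> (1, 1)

! maze.sense(south) ~> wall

! maze.sense(east) ~> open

! stack.push(east) ~> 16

! maze.move(east) ~> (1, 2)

! maze.sense(south) ~> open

! stack.push(south) ~> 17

! maze.move(south) ~> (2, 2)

! maze.sense(east) ~> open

! stack.push(east) ~> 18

! maze.move(east) ~> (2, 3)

! maze.sense(south) ~> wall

! maze.sense(north) ~> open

! stack.push(north) ~> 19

! maze.move(north) ~> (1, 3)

! maze.sense(north) ~> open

! stack.push(north) ~> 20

! maze.move(north) ~> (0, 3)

! maze.sense(west) ~> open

! stack.push(west) ~> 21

! maze.move(west) ~> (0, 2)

! stack.pop() ~> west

! maze.move(east) ~> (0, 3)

! maze.sense(east) ~> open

! stack.push(east) ~> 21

! maze.move(east) ~> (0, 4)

! maze.sense(south) ~> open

! stack.push(south) ~> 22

! maze.move(south) ~> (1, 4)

! maze.sense(south) ~> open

! stack.push(south) ~> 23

! maze.move(south) ~> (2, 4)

! maze.sense(south) ~> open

! stack.push(south) ~> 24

! maze.move(south) ~> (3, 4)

! maze.sense(south) ~> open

! stack.push(south) ~> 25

! maze.move(south) ~> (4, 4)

! maze.sense(south) ~> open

! stack.push(south) ~> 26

! maze.move(south) ~> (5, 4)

! maze.sense(south) ~> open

! stack.push(south) ~> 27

! maze.move(south) ~> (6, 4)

! maze.sense(south) ~> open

! stack.push(south) ~> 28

! maze.move(south) ~> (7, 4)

! maze.sense(west) ~> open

! stack.push(west) ~> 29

! maze.move(west) ~> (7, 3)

! maze.sense(north) ~> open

! stack.push(north) ~> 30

! maze.move(north) ~> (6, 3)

! maze.sense(north) ~> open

! stack.push(north) ~> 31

! maze.move(north) ~> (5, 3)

! maze.sense(north) ~> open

! stack.push(north) ~> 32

! maze.move(north) ~> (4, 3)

! stack.pop() ~> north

! maze.move(south) ~> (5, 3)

! stack.pop() ~> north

! maze.move(south) ~> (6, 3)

! stack.pop() ~> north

! maze.move(south) ~> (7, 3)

! stack.pop() ~> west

! maze.move(east) ~> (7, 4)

! maze.sense(east) ~> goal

! maze.move(east) ~> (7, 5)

Answer: (7, 5)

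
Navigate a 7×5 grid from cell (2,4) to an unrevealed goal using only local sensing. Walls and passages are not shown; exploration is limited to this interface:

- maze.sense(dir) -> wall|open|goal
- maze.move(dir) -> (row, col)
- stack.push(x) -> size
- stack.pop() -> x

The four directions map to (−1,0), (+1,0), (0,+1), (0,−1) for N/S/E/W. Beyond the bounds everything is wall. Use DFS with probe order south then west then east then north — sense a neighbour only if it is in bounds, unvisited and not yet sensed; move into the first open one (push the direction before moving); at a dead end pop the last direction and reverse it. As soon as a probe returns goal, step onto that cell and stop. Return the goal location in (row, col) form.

Action: maze.sense[dir→south]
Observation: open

Action: stack.push[x→south]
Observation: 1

Action: maze.move[dir→south]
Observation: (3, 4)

Action: maze.sense[dir→south]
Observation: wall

Action: maze.sense[dir→west]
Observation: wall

Action: stack.pop[]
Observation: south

Action: maze.move[dir→north]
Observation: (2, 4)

Action: maze.sense[dir→west]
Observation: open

Action: stack.push[x→west]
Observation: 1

Action: maze.move[dir→west]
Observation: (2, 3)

Action: maze.sense[dir→west]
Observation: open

Action: stack.push[x→west]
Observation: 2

Action: maze.move[dir→west]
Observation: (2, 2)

Action: maze.sense[dir→south]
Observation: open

Action: stack.push[x→south]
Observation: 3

Action: maze.move[dir→south]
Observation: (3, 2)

Action: maze.sense[dir→south]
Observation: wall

Action: maze.sense[dir→west]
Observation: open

Action: stack.push[x→west]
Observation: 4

Action: maze.move[dir→west]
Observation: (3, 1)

Action: maze.sense[dir→south]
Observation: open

Action: stack.push[x→south]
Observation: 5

Action: maze.move[dir→south]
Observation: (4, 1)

Action: maze.sense[dir→south]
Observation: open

Action: stack.push[x→south]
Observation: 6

Action: maze.move[dir→south]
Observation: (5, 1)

Action: maze.sense[dir→south]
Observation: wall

Action: maze.sense[dir→west]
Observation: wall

Action: maze.sense[dir→east]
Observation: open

Action: stack.push[x→east]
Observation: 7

Action: maze.move[dir→east]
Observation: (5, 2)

Action: maze.sense[dir→south]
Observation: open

Action: stack.push[x→south]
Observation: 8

Action: maze.move[dir→south]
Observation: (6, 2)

Action: maze.sense[dir→east]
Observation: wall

Action: stack.pop[]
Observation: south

Action: maze.move[dir→north]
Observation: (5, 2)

Action: maze.sense[dir→east]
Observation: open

Action: stack.push[x→east]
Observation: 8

Action: maze.move[dir→east]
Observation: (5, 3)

Action: maze.sense[dir→east]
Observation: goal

Action: maze.move[dir→east]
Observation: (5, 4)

Answer: (5, 4)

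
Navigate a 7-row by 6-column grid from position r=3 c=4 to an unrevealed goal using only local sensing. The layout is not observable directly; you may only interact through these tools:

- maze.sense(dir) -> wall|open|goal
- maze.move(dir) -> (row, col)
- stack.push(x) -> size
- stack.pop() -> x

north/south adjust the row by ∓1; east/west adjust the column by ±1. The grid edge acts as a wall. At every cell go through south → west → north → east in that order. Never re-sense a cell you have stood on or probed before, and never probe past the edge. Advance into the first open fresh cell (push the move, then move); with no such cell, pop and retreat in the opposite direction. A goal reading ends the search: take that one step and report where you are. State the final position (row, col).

==> maze.sense(dir: south)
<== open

==> stack.push(x: south)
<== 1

==> maze.move(dir: south)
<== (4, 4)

==> maze.sense(dir: south)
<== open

==> stack.push(x: south)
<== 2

==> maze.move(dir: south)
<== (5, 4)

==> maze.sense(dir: south)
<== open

==> stack.push(x: south)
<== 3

==> maze.move(dir: south)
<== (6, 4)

==> maze.sense(dir: west)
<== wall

==> maze.sense(dir: east)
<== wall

==> stack.pop()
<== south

==> maze.move(dir: north)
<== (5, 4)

==> maze.sense(dir: west)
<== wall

==> maze.sense(dir: east)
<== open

==> stack.push(x: east)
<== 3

==> maze.move(dir: east)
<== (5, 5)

==> maze.sense(dir: north)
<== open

==> stack.push(x: north)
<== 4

==> maze.move(dir: north)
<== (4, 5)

==> maze.sense(dir: north)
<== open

==> stack.push(x: north)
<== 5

==> maze.move(dir: north)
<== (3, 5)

==> maze.sense(dir: north)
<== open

==> stack.push(x: north)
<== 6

==> maze.move(dir: north)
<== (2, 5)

==> maze.sense(dir: west)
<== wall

==> maze.sense(dir: north)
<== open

==> stack.push(x: north)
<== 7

==> maze.move(dir: north)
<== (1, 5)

==> maze.sense(dir: west)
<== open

==> stack.push(x: west)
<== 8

==> maze.move(dir: west)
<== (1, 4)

==> maze.sense(dir: west)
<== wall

==> maze.sense(dir: north)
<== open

==> stack.push(x: north)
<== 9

==> maze.move(dir: north)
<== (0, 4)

==> maze.sense(dir: west)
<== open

==> stack.push(x: west)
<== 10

==> maze.move(dir: west)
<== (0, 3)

==> maze.sense(dir: west)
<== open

==> stack.push(x: west)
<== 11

==> maze.move(dir: west)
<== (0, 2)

==> maze.sense(dir: south)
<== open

==> stack.push(x: south)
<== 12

==> maze.move(dir: south)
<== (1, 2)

==> maze.sense(dir: south)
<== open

==> stack.push(x: south)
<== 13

==> maze.move(dir: south)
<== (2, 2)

==> maze.sense(dir: south)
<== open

==> stack.push(x: south)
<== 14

==> maze.move(dir: south)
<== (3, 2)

==> maze.sense(dir: south)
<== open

==> stack.push(x: south)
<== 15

==> maze.move(dir: south)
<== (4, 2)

==> maze.sense(dir: south)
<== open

==> stack.push(x: south)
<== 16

==> maze.move(dir: south)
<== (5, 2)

==> maze.sense(dir: south)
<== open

==> stack.push(x: south)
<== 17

==> maze.move(dir: south)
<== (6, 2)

==> maze.sense(dir: west)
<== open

==> stack.push(x: west)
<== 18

==> maze.move(dir: west)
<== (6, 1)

==> maze.sense(dir: west)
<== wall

==> maze.sense(dir: north)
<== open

==> stack.push(x: north)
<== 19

==> maze.move(dir: north)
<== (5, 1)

==> maze.sense(dir: west)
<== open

==> stack.push(x: west)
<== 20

==> maze.move(dir: west)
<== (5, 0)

==> maze.sense(dir: north)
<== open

==> stack.push(x: north)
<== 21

==> maze.move(dir: north)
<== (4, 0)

==> maze.sense(dir: north)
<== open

==> stack.push(x: north)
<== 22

==> maze.move(dir: north)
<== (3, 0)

==> maze.sense(dir: north)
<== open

==> stack.push(x: north)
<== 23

==> maze.move(dir: north)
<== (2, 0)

==> maze.sense(dir: north)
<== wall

==> maze.sense(dir: east)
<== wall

==> stack.pop()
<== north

==> maze.move(dir: south)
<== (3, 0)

==> maze.sense(dir: east)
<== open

==> stack.push(x: east)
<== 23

==> maze.move(dir: east)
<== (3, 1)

==> maze.sense(dir: south)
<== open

==> stack.push(x: south)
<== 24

==> maze.move(dir: south)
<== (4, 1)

==> stack.pop()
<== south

==> maze.move(dir: north)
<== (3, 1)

==> stack.pop()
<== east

==> maze.move(dir: west)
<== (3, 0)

==> stack.pop()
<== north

==> maze.move(dir: south)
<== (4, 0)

==> stack.pop()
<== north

==> maze.move(dir: south)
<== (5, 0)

==> stack.pop()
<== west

==> maze.move(dir: east)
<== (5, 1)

==> stack.pop()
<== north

==> maze.move(dir: south)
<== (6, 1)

==> stack.pop()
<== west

==> maze.move(dir: east)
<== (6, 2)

==> stack.pop()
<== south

==> maze.move(dir: north)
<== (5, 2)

==> stack.pop()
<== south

==> maze.move(dir: north)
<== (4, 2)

==> maze.sense(dir: east)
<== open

==> stack.push(x: east)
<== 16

==> maze.move(dir: east)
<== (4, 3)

==> maze.sense(dir: north)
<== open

==> stack.push(x: north)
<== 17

==> maze.move(dir: north)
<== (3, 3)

==> maze.sense(dir: north)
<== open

==> stack.push(x: north)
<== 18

==> maze.move(dir: north)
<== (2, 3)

==> stack.pop()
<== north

==> maze.move(dir: south)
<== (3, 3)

==> stack.pop()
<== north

==> maze.move(dir: south)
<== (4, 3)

==> stack.pop()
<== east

==> maze.move(dir: west)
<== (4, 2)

==> stack.pop()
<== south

==> maze.move(dir: north)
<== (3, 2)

==> stack.pop()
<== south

==> maze.move(dir: north)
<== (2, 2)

==> stack.pop()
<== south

==> maze.move(dir: north)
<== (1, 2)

==> maze.sense(dir: west)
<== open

==> stack.push(x: west)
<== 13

==> maze.move(dir: west)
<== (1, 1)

==> maze.sense(dir: north)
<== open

==> stack.push(x: north)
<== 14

==> maze.move(dir: north)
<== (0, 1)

==> maze.sense(dir: west)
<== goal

==> maze.move(dir: west)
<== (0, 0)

Answer: (0, 0)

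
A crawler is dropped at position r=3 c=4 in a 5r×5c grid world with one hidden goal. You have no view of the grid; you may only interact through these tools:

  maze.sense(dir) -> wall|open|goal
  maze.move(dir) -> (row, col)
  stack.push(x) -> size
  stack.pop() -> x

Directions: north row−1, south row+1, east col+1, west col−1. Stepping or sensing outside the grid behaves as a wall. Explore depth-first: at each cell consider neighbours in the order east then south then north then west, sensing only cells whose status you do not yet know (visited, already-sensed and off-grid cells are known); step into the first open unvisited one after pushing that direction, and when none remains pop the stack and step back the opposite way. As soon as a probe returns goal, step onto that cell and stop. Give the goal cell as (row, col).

! sense(dir='south') => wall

! sense(dir='north') => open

! push(x='north') => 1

! move(dir='north') => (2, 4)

! sense(dir='north') => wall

! sense(dir='west') => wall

! pop() => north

! move(dir='south') => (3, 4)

! sense(dir='west') => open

! push(x='west') => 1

! move(dir='west') => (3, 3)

! sense(dir='south') => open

! push(x='south') => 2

! move(dir='south') => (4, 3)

! sense(dir='west') => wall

! pop() => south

! move(dir='north') => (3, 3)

! sense(dir='west') => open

! push(x='west') => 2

! move(dir='west') => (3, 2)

! sense(dir='north') => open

! push(x='north') => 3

! move(dir='north') => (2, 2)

! sense(dir='north') => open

! push(x='north') => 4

! move(dir='north') => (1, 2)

! sense(dir='east') => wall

! sense(dir='north') => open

! push(x='north') => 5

! move(dir='north') => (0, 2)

! sense(dir='east') => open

! push(x='east') => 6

! move(dir='east') => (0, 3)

! sense(dir='east') => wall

! pop() => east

! move(dir='west') => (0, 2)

! sense(dir='west') => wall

! pop() => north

! move(dir='south') => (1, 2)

! sense(dir='west') => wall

! pop() => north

! move(dir='south') => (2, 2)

! sense(dir='west') => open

! push(x='west') => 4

! move(dir='west') => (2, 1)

! sense(dir='south') => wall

! sense(dir='west') => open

! push(x='west') => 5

! move(dir='west') => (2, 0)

! sense(dir='south') => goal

! move(dir='south') => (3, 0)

Answer: (3, 0)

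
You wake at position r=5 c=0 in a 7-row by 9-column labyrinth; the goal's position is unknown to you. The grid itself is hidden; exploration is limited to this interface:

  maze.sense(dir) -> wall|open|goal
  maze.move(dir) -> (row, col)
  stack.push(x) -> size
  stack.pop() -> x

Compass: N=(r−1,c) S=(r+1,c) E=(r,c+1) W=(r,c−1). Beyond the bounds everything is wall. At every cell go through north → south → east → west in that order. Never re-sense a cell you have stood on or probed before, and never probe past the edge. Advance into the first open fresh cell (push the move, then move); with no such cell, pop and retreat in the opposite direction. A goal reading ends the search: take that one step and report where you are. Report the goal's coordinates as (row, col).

% maze.sense dir='north'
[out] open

% stack.push x='north'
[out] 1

% maze.move dir='north'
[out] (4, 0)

% maze.sense dir='north'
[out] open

% stack.push x='north'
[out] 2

% maze.move dir='north'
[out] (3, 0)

% maze.sense dir='north'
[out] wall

% maze.sense dir='east'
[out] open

% stack.push x='east'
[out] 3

% maze.move dir='east'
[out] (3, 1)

% maze.sense dir='north'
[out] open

% stack.push x='north'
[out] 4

% maze.move dir='north'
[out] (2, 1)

% maze.sense dir='north'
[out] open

% stack.push x='north'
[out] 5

% maze.move dir='north'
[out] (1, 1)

% maze.sense dir='north'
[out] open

% stack.push x='north'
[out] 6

% maze.move dir='north'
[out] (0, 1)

% maze.sense dir='east'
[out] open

% stack.push x='east'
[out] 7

% maze.move dir='east'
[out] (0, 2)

% maze.sense dir='south'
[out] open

% stack.push x='south'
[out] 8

% maze.move dir='south'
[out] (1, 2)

% maze.sense dir='south'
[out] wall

% maze.sense dir='east'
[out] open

% stack.push x='east'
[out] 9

% maze.move dir='east'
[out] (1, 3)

% maze.sense dir='north'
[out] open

% stack.push x='north'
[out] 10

% maze.move dir='north'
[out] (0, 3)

% maze.sense dir='east'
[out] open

% stack.push x='east'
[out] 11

% maze.move dir='east'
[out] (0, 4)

% maze.sense dir='south'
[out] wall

% maze.sense dir='east'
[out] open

% stack.push x='east'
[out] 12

% maze.move dir='east'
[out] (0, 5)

% maze.sense dir='south'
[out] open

% stack.push x='south'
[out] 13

% maze.move dir='south'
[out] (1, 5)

% maze.sense dir='south'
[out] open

% stack.push x='south'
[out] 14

% maze.move dir='south'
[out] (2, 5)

% maze.sense dir='south'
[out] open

% stack.push x='south'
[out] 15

% maze.move dir='south'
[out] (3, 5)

% maze.sense dir='south'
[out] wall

% maze.sense dir='east'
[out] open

% stack.push x='east'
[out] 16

% maze.move dir='east'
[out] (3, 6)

% maze.sense dir='north'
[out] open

% stack.push x='north'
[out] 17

% maze.move dir='north'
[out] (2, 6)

% maze.sense dir='north'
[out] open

% stack.push x='north'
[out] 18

% maze.move dir='north'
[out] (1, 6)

% maze.sense dir='north'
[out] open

% stack.push x='north'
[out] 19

% maze.move dir='north'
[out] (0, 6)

% maze.sense dir='east'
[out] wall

% stack.pop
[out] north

% maze.move dir='south'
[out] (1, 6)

% maze.sense dir='east'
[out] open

% stack.push x='east'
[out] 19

% maze.move dir='east'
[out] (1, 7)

% maze.sense dir='south'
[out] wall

% maze.sense dir='east'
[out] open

% stack.push x='east'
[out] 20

% maze.move dir='east'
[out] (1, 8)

% maze.sense dir='north'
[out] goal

% maze.move dir='north'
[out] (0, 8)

Answer: (0, 8)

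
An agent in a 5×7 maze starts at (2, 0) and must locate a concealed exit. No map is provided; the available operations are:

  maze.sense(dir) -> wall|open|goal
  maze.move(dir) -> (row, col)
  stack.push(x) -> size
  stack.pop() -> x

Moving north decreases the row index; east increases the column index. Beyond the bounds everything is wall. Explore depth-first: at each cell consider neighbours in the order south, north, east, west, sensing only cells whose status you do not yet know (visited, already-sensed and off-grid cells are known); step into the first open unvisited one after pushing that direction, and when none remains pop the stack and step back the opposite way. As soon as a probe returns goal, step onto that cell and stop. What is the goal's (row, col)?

==> sense(south)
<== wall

==> sense(north)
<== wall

==> sense(east)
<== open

==> push(east)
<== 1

==> move(east)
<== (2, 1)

==> sense(south)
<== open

==> push(south)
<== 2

==> move(south)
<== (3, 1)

==> sense(south)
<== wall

==> sense(east)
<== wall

==> pop()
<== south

==> move(north)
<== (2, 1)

==> sense(north)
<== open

==> push(north)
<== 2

==> move(north)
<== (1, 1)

==> sense(north)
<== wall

==> sense(east)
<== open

==> push(east)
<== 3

==> move(east)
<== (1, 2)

==> sense(south)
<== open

==> push(south)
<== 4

==> move(south)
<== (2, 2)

==> sense(east)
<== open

==> push(east)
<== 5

==> move(east)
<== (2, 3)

==> sense(south)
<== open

==> push(south)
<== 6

==> move(south)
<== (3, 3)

==> sense(south)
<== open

==> push(south)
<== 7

==> move(south)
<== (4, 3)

==> sense(east)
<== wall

==> sense(west)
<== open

==> push(west)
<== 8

==> move(west)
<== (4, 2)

==> pop()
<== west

==> move(east)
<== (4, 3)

==> pop()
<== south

==> move(north)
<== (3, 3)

==> sense(east)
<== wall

==> pop()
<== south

==> move(north)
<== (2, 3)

==> sense(north)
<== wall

==> sense(east)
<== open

==> push(east)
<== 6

==> move(east)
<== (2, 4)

==> sense(north)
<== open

==> push(north)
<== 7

==> move(north)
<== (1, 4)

==> sense(north)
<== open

==> push(north)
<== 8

==> move(north)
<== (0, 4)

==> sense(east)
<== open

==> push(east)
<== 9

==> move(east)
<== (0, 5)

==> sense(south)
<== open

==> push(south)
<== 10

==> move(south)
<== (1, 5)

==> sense(south)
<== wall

==> sense(east)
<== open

==> push(east)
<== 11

==> move(east)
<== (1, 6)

==> sense(south)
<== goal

==> move(south)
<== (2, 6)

Answer: (2, 6)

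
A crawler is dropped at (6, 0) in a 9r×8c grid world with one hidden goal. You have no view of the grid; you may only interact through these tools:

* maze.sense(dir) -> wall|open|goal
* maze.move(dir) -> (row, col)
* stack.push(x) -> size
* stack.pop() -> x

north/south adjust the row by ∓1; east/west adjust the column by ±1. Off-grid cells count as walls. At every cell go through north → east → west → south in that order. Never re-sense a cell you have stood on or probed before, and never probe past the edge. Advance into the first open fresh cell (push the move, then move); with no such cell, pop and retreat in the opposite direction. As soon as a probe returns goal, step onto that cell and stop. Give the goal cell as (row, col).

>> sense(dir='north')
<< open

>> push(x='north')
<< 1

>> move(dir='north')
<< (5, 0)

>> sense(dir='north')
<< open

>> push(x='north')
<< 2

>> move(dir='north')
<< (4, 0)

>> sense(dir='north')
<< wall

>> sense(dir='east')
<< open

>> push(x='east')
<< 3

>> move(dir='east')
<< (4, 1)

>> sense(dir='north')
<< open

>> push(x='north')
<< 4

>> move(dir='north')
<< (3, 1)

>> sense(dir='north')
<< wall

>> sense(dir='east')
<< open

>> push(x='east')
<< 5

>> move(dir='east')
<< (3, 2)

>> sense(dir='north')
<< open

>> push(x='north')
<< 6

>> move(dir='north')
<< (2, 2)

>> sense(dir='north')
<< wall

>> sense(dir='east')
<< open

>> push(x='east')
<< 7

>> move(dir='east')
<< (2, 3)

>> sense(dir='north')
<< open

>> push(x='north')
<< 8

>> move(dir='north')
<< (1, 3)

>> sense(dir='north')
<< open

>> push(x='north')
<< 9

>> move(dir='north')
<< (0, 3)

>> sense(dir='east')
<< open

>> push(x='east')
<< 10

>> move(dir='east')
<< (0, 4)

>> sense(dir='east')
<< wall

>> sense(dir='south')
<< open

>> push(x='south')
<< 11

>> move(dir='south')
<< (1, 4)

>> sense(dir='east')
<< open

>> push(x='east')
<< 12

>> move(dir='east')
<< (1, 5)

>> sense(dir='east')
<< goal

>> move(dir='east')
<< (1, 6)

Answer: (1, 6)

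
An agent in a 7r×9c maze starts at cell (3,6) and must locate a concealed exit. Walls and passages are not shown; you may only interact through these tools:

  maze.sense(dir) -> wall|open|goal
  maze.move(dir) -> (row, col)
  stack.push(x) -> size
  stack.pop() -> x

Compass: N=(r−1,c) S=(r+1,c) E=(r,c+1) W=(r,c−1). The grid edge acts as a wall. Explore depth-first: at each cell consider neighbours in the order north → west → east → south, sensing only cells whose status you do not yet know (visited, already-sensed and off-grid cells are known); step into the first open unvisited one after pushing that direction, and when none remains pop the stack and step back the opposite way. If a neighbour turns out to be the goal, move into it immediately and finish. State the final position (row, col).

# maze.sense(north) => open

# stack.push(north) => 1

# maze.move(north) => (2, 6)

# maze.sense(north) => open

# stack.push(north) => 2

# maze.move(north) => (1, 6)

# maze.sense(north) => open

# stack.push(north) => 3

# maze.move(north) => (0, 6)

# maze.sense(west) => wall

# maze.sense(east) => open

# stack.push(east) => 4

# maze.move(east) => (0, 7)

# maze.sense(east) => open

# stack.push(east) => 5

# maze.move(east) => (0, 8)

# maze.sense(south) => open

# stack.push(south) => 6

# maze.move(south) => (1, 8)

# maze.sense(west) => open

# stack.push(west) => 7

# maze.move(west) => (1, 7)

# maze.sense(south) => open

# stack.push(south) => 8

# maze.move(south) => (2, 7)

# maze.sense(east) => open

# stack.push(east) => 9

# maze.move(east) => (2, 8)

# maze.sense(south) => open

# stack.push(south) => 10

# maze.move(south) => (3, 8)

# maze.sense(west) => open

# stack.push(west) => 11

# maze.move(west) => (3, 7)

# maze.sense(south) => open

# stack.push(south) => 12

# maze.move(south) => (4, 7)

# maze.sense(west) => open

# stack.push(west) => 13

# maze.move(west) => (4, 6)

# maze.sense(west) => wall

# maze.sense(south) => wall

# stack.pop() => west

# maze.move(east) => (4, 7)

# maze.sense(east) => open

# stack.push(east) => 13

# maze.move(east) => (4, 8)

# maze.sense(south) => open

# stack.push(south) => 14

# maze.move(south) => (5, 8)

# maze.sense(west) => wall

# maze.sense(south) => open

# stack.push(south) => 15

# maze.move(south) => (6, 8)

# maze.sense(west) => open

# stack.push(west) => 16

# maze.move(west) => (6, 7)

# maze.sense(west) => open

# stack.push(west) => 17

# maze.move(west) => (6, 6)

# maze.sense(west) => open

# stack.push(west) => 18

# maze.move(west) => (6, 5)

# maze.sense(north) => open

# stack.push(north) => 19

# maze.move(north) => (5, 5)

# maze.sense(west) => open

# stack.push(west) => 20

# maze.move(west) => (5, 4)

# maze.sense(north) => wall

# maze.sense(west) => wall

# maze.sense(south) => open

# stack.push(south) => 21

# maze.move(south) => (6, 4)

# maze.sense(west) => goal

# maze.move(west) => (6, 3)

Answer: (6, 3)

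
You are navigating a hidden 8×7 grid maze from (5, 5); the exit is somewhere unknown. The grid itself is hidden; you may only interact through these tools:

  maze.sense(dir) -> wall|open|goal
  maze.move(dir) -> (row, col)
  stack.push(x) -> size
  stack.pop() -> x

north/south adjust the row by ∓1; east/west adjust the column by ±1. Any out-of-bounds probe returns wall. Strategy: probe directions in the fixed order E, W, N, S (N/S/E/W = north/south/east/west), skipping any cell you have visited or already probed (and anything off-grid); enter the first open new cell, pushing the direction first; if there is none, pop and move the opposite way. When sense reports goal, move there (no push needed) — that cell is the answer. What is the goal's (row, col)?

CALL sense[dir=east]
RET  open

CALL push[x=east]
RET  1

CALL move[dir=east]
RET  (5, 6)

CALL sense[dir=north]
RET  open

CALL push[x=north]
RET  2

CALL move[dir=north]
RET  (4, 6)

CALL sense[dir=west]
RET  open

CALL push[x=west]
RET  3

CALL move[dir=west]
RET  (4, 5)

CALL sense[dir=west]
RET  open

CALL push[x=west]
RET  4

CALL move[dir=west]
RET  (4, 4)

CALL sense[dir=west]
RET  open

CALL push[x=west]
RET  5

CALL move[dir=west]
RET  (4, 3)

CALL sense[dir=west]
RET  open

CALL push[x=west]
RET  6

CALL move[dir=west]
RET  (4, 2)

CALL sense[dir=west]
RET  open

CALL push[x=west]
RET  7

CALL move[dir=west]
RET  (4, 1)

CALL sense[dir=west]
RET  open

CALL push[x=west]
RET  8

CALL move[dir=west]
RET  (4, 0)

CALL sense[dir=north]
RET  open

CALL push[x=north]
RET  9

CALL move[dir=north]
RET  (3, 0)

CALL sense[dir=east]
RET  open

CALL push[x=east]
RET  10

CALL move[dir=east]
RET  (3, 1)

CALL sense[dir=east]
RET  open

CALL push[x=east]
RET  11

CALL move[dir=east]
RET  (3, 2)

CALL sense[dir=east]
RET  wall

CALL sense[dir=north]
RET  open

CALL push[x=north]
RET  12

CALL move[dir=north]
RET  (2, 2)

CALL sense[dir=east]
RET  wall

CALL sense[dir=west]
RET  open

CALL push[x=west]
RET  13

CALL move[dir=west]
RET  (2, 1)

CALL sense[dir=west]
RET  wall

CALL sense[dir=north]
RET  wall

CALL pop[]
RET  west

CALL move[dir=east]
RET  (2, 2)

CALL sense[dir=north]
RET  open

CALL push[x=north]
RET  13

CALL move[dir=north]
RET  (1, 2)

CALL sense[dir=east]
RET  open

CALL push[x=east]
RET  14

CALL move[dir=east]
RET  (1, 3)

CALL sense[dir=east]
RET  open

CALL push[x=east]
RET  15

CALL move[dir=east]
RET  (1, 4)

CALL sense[dir=east]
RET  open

CALL push[x=east]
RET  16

CALL move[dir=east]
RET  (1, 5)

CALL sense[dir=east]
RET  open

CALL push[x=east]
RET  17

CALL move[dir=east]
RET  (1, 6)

CALL sense[dir=north]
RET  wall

CALL sense[dir=south]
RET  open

CALL push[x=south]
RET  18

CALL move[dir=south]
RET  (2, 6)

CALL sense[dir=west]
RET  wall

CALL sense[dir=south]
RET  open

CALL push[x=south]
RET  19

CALL move[dir=south]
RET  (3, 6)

CALL sense[dir=west]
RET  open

CALL push[x=west]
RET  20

CALL move[dir=west]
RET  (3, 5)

CALL sense[dir=west]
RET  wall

CALL pop[]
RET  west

CALL move[dir=east]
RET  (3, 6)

CALL pop[]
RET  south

CALL move[dir=north]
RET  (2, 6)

CALL pop[]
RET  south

CALL move[dir=north]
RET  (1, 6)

CALL pop[]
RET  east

CALL move[dir=west]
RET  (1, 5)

CALL sense[dir=north]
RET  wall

CALL pop[]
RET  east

CALL move[dir=west]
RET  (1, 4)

CALL sense[dir=north]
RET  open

CALL push[x=north]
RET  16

CALL move[dir=north]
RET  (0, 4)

CALL sense[dir=west]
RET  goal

CALL move[dir=west]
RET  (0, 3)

Answer: (0, 3)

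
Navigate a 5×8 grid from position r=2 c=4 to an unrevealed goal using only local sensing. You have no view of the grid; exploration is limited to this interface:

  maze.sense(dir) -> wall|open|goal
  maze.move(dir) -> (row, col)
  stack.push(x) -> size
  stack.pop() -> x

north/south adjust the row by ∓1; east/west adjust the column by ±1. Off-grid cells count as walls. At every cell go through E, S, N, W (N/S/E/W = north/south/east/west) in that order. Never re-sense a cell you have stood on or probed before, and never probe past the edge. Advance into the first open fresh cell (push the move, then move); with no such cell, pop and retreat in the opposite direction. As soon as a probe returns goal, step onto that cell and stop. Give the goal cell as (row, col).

→ maze.sense(east)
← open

→ stack.push(east)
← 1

→ maze.move(east)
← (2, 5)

→ maze.sense(east)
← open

→ stack.push(east)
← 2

→ maze.move(east)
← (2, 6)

→ maze.sense(east)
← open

→ stack.push(east)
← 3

→ maze.move(east)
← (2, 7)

→ maze.sense(south)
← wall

→ maze.sense(north)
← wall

→ stack.pop()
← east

→ maze.move(west)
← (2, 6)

→ maze.sense(south)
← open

→ stack.push(south)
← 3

→ maze.move(south)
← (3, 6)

→ maze.sense(south)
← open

→ stack.push(south)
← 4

→ maze.move(south)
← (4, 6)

→ maze.sense(east)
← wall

→ maze.sense(west)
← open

→ stack.push(west)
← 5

→ maze.move(west)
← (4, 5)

→ maze.sense(north)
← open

→ stack.push(north)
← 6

→ maze.move(north)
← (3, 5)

→ maze.sense(west)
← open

→ stack.push(west)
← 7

→ maze.move(west)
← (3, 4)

→ maze.sense(south)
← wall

→ maze.sense(west)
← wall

→ stack.pop()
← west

→ maze.move(east)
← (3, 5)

→ stack.pop()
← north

→ maze.move(south)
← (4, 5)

→ stack.pop()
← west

→ maze.move(east)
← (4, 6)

→ stack.pop()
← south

→ maze.move(north)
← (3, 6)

→ stack.pop()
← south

→ maze.move(north)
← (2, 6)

→ maze.sense(north)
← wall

→ stack.pop()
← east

→ maze.move(west)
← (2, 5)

→ maze.sense(north)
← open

→ stack.push(north)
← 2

→ maze.move(north)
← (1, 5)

→ maze.sense(north)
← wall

→ maze.sense(west)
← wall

→ stack.pop()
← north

→ maze.move(south)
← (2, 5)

→ stack.pop()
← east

→ maze.move(west)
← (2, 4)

→ maze.sense(west)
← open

→ stack.push(west)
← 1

→ maze.move(west)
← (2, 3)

→ maze.sense(north)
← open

→ stack.push(north)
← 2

→ maze.move(north)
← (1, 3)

→ maze.sense(north)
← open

→ stack.push(north)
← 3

→ maze.move(north)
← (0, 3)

→ maze.sense(east)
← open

→ stack.push(east)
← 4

→ maze.move(east)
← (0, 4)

→ stack.pop()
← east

→ maze.move(west)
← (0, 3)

→ maze.sense(west)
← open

→ stack.push(west)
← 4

→ maze.move(west)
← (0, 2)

→ maze.sense(south)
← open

→ stack.push(south)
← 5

→ maze.move(south)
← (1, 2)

→ maze.sense(south)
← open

→ stack.push(south)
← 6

→ maze.move(south)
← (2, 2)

→ maze.sense(south)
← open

→ stack.push(south)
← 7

→ maze.move(south)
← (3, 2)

→ maze.sense(south)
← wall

→ maze.sense(west)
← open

→ stack.push(west)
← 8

→ maze.move(west)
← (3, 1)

→ maze.sense(south)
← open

→ stack.push(south)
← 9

→ maze.move(south)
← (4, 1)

→ maze.sense(west)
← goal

→ maze.move(west)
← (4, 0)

Answer: (4, 0)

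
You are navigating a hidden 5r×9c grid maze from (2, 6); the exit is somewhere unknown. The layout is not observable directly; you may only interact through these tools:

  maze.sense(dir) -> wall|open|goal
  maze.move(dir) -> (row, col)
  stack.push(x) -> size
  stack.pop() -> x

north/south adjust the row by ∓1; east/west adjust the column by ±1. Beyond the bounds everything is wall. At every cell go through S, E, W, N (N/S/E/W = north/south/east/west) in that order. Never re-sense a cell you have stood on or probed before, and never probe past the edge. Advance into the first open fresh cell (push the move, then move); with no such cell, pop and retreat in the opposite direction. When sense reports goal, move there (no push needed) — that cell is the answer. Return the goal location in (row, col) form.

CALL sense[dir='south']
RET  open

CALL push[x='south']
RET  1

CALL move[dir='south']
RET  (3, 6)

CALL sense[dir='south']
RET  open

CALL push[x='south']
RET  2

CALL move[dir='south']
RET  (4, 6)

CALL sense[dir='east']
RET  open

CALL push[x='east']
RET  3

CALL move[dir='east']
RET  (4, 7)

CALL sense[dir='east']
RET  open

CALL push[x='east']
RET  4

CALL move[dir='east']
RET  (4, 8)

CALL sense[dir='north']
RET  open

CALL push[x='north']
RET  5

CALL move[dir='north']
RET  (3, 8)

CALL sense[dir='west']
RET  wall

CALL sense[dir='north']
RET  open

CALL push[x='north']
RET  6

CALL move[dir='north']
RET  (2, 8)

CALL sense[dir='west']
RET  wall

CALL sense[dir='north']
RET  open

CALL push[x='north']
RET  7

CALL move[dir='north']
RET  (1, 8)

CALL sense[dir='west']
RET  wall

CALL sense[dir='north']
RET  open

CALL push[x='north']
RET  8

CALL move[dir='north']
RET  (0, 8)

CALL sense[dir='west']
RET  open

CALL push[x='west']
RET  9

CALL move[dir='west']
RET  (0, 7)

CALL sense[dir='west']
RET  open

CALL push[x='west']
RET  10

CALL move[dir='west']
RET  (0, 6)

CALL sense[dir='south']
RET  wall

CALL sense[dir='west']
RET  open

CALL push[x='west']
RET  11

CALL move[dir='west']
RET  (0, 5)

CALL sense[dir='south']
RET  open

CALL push[x='south']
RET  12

CALL move[dir='south']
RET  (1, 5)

CALL sense[dir='south']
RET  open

CALL push[x='south']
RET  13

CALL move[dir='south']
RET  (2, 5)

CALL sense[dir='south']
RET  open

CALL push[x='south']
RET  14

CALL move[dir='south']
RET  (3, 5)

CALL sense[dir='south']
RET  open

CALL push[x='south']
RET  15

CALL move[dir='south']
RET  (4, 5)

CALL sense[dir='west']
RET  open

CALL push[x='west']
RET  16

CALL move[dir='west']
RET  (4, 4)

CALL sense[dir='west']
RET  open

CALL push[x='west']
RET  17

CALL move[dir='west']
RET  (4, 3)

CALL sense[dir='west']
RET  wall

CALL sense[dir='north']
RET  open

CALL push[x='north']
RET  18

CALL move[dir='north']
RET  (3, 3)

CALL sense[dir='east']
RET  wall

CALL sense[dir='west']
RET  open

CALL push[x='west']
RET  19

CALL move[dir='west']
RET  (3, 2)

CALL sense[dir='west']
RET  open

CALL push[x='west']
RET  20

CALL move[dir='west']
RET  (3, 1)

CALL sense[dir='south']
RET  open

CALL push[x='south']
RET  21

CALL move[dir='south']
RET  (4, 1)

CALL sense[dir='west']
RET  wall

CALL pop[]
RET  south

CALL move[dir='north']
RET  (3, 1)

CALL sense[dir='west']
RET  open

CALL push[x='west']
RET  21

CALL move[dir='west']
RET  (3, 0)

CALL sense[dir='north']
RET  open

CALL push[x='north']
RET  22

CALL move[dir='north']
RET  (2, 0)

CALL sense[dir='east']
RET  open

CALL push[x='east']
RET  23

CALL move[dir='east']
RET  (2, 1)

CALL sense[dir='east']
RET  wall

CALL sense[dir='north']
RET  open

CALL push[x='north']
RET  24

CALL move[dir='north']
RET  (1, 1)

CALL sense[dir='east']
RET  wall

CALL sense[dir='west']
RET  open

CALL push[x='west']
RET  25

CALL move[dir='west']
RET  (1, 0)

CALL sense[dir='north']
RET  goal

CALL move[dir='north']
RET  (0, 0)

Answer: (0, 0)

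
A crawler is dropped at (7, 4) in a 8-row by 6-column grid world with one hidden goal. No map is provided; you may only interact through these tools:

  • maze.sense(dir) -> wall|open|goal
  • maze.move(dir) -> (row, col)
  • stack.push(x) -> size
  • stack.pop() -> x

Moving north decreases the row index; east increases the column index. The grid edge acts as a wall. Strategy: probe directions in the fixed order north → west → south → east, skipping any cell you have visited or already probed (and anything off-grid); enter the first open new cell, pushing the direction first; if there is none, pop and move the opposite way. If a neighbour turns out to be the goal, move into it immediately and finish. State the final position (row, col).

Now I run sense(dir='north'), and see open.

I run push(x='north'), and see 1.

I try move(dir='north'), and get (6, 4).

Invoking sense(dir='north'), : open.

I try push(x='north'), and see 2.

I use move(dir='north'), → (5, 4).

I call sense(dir='north'), → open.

I try push(x='north'), and observe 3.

I run move(dir='north'), — result: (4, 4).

Now I run sense(dir='north'), which returns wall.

Next I call sense(dir='west'), and see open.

I run push(x='west'), yielding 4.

Invoking move(dir='west'), : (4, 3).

Invoking sense(dir='north'), which returns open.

Next I call push(x='north'), which returns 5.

I call move(dir='north'), which returns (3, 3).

Now I run sense(dir='north'), — result: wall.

I use sense(dir='west'), : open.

I try push(x='west'), and get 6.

Now I run move(dir='west'), : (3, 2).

Using sense(dir='north'), giving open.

Next I call push(x='north'), — result: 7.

Next I call move(dir='north'), → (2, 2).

I invoke sense(dir='north'), giving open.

Then push(x='north'), and observe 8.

I invoke move(dir='north'), giving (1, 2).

I call sense(dir='north'), yielding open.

Calling push(x='north'), and observe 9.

Calling move(dir='north'), : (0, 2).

I call sense(dir='west'), and see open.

I call push(x='west'), and see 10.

Invoking move(dir='west'), and see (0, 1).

I try sense(dir='west'), which returns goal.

Calling move(dir='west'), and see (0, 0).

Answer: (0, 0)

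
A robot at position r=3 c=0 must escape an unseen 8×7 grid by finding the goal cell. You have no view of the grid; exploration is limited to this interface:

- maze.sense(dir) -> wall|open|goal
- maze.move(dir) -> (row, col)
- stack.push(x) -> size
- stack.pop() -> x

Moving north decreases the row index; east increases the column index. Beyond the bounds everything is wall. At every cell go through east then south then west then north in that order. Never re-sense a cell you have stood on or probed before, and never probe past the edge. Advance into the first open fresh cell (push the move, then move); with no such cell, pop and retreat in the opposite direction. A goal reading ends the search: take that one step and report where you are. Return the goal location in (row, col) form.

Invoking maze.sense on dir=east, : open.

I use stack.push on x=east, and observe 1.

I run maze.move on dir=east, and observe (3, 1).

I run maze.sense on dir=east, and observe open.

I run stack.push on x=east, which returns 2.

Then maze.move on dir=east, yielding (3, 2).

Next I call maze.sense on dir=east, which returns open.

Calling stack.push on x=east, and get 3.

Invoking maze.move on dir=east, — result: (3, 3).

Now I run maze.sense on dir=east, → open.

Then stack.push on x=east, and get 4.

Then maze.move on dir=east, and get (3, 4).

Invoking maze.sense on dir=east, yielding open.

I call stack.push on x=east, : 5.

Now I run maze.move on dir=east, — result: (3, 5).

Using maze.sense on dir=east, yielding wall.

Calling maze.sense on dir=south, — result: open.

I call stack.push on x=south, which returns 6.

I invoke maze.move on dir=south, which returns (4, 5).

I call maze.sense on dir=east, and see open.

Calling stack.push on x=east, which returns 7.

I run maze.move on dir=east, and observe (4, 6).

I use maze.sense on dir=south, : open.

Then stack.push on x=south, — result: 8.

I invoke maze.move on dir=south, → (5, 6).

I invoke maze.sense on dir=south, — result: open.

Then stack.push on x=south, and observe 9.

Now I run maze.move on dir=south, and get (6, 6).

I try maze.sense on dir=south, → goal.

I run maze.move on dir=south, giving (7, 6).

Answer: (7, 6)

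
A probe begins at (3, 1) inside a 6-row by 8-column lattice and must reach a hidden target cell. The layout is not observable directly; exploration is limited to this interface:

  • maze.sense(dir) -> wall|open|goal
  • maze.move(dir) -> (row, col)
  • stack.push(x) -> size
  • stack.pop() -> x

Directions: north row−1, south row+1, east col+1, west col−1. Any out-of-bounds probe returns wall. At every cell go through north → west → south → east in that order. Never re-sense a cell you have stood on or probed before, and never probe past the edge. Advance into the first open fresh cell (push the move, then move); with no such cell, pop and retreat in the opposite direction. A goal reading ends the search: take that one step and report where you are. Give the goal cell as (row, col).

→ maze.sense(dir='north')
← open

→ stack.push(x='north')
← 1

→ maze.move(dir='north')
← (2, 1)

→ maze.sense(dir='north')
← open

→ stack.push(x='north')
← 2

→ maze.move(dir='north')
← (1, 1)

→ maze.sense(dir='north')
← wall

→ maze.sense(dir='west')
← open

→ stack.push(x='west')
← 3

→ maze.move(dir='west')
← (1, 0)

→ maze.sense(dir='north')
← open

→ stack.push(x='north')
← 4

→ maze.move(dir='north')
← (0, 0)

→ stack.pop()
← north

→ maze.move(dir='south')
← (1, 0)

→ maze.sense(dir='south')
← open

→ stack.push(x='south')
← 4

→ maze.move(dir='south')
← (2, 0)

→ maze.sense(dir='south')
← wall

→ stack.pop()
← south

→ maze.move(dir='north')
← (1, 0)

→ stack.pop()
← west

→ maze.move(dir='east')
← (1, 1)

→ maze.sense(dir='east')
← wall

→ stack.pop()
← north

→ maze.move(dir='south')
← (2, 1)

→ maze.sense(dir='east')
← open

→ stack.push(x='east')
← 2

→ maze.move(dir='east')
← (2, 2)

→ maze.sense(dir='south')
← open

→ stack.push(x='south')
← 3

→ maze.move(dir='south')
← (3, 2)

→ maze.sense(dir='south')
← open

→ stack.push(x='south')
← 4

→ maze.move(dir='south')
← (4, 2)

→ maze.sense(dir='west')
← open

→ stack.push(x='west')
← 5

→ maze.move(dir='west')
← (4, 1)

→ maze.sense(dir='west')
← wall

→ maze.sense(dir='south')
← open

→ stack.push(x='south')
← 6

→ maze.move(dir='south')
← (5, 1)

→ maze.sense(dir='west')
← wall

→ maze.sense(dir='east')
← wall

→ stack.pop()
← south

→ maze.move(dir='north')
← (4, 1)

→ stack.pop()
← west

→ maze.move(dir='east')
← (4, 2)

→ maze.sense(dir='east')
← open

→ stack.push(x='east')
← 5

→ maze.move(dir='east')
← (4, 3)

→ maze.sense(dir='north')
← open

→ stack.push(x='north')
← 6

→ maze.move(dir='north')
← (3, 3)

→ maze.sense(dir='north')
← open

→ stack.push(x='north')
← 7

→ maze.move(dir='north')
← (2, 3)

→ maze.sense(dir='north')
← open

→ stack.push(x='north')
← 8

→ maze.move(dir='north')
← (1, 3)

→ maze.sense(dir='north')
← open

→ stack.push(x='north')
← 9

→ maze.move(dir='north')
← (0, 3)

→ maze.sense(dir='west')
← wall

→ maze.sense(dir='east')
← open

→ stack.push(x='east')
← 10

→ maze.move(dir='east')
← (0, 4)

→ maze.sense(dir='south')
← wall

→ maze.sense(dir='east')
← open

→ stack.push(x='east')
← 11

→ maze.move(dir='east')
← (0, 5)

→ maze.sense(dir='south')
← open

→ stack.push(x='south')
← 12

→ maze.move(dir='south')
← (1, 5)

→ maze.sense(dir='south')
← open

→ stack.push(x='south')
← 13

→ maze.move(dir='south')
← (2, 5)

→ maze.sense(dir='west')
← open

→ stack.push(x='west')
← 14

→ maze.move(dir='west')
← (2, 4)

→ maze.sense(dir='south')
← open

→ stack.push(x='south')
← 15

→ maze.move(dir='south')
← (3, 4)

→ maze.sense(dir='south')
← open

→ stack.push(x='south')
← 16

→ maze.move(dir='south')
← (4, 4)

→ maze.sense(dir='south')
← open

→ stack.push(x='south')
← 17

→ maze.move(dir='south')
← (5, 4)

→ maze.sense(dir='west')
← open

→ stack.push(x='west')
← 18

→ maze.move(dir='west')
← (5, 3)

→ stack.pop()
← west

→ maze.move(dir='east')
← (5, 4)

→ maze.sense(dir='east')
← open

→ stack.push(x='east')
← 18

→ maze.move(dir='east')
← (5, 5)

→ maze.sense(dir='north')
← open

→ stack.push(x='north')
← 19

→ maze.move(dir='north')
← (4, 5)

→ maze.sense(dir='north')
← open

→ stack.push(x='north')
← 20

→ maze.move(dir='north')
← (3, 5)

→ maze.sense(dir='east')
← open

→ stack.push(x='east')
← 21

→ maze.move(dir='east')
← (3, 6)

→ maze.sense(dir='north')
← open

→ stack.push(x='north')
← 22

→ maze.move(dir='north')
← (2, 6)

→ maze.sense(dir='north')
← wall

→ maze.sense(dir='east')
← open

→ stack.push(x='east')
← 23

→ maze.move(dir='east')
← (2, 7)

→ maze.sense(dir='north')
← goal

→ maze.move(dir='north')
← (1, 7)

Answer: (1, 7)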